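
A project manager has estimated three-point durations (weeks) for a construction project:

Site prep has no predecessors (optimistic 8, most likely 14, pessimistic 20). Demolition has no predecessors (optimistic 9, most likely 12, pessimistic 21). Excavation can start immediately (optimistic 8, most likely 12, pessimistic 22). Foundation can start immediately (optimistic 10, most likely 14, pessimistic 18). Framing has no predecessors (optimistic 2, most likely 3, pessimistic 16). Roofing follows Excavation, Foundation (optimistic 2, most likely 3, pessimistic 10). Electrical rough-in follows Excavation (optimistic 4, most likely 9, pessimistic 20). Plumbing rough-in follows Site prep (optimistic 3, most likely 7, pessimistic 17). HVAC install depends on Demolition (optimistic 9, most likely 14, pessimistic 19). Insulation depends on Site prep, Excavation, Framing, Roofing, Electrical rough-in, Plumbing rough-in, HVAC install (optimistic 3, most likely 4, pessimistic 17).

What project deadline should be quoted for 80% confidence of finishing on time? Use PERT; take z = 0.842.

te_Site prep = (8 + 4·14 + 20)/6 = 84/6 = 14; σ²_Site prep = ((20−8)/6)² = 4.000
te_Demolition = (9 + 4·12 + 21)/6 = 78/6 = 13; σ²_Demolition = ((21−9)/6)² = 4.000
te_Excavation = (8 + 4·12 + 22)/6 = 78/6 = 13; σ²_Excavation = ((22−8)/6)² = 5.444
te_Foundation = (10 + 4·14 + 18)/6 = 84/6 = 14; σ²_Foundation = ((18−10)/6)² = 1.778
te_Framing = (2 + 4·3 + 16)/6 = 30/6 = 5; σ²_Framing = ((16−2)/6)² = 5.444
te_Roofing = (2 + 4·3 + 10)/6 = 24/6 = 4; σ²_Roofing = ((10−2)/6)² = 1.778
te_Electrical rough-in = (4 + 4·9 + 20)/6 = 60/6 = 10; σ²_Electrical rough-in = ((20−4)/6)² = 7.111
te_Plumbing rough-in = (3 + 4·7 + 17)/6 = 48/6 = 8; σ²_Plumbing rough-in = ((17−3)/6)² = 5.444
te_HVAC install = (9 + 4·14 + 19)/6 = 84/6 = 14; σ²_HVAC install = ((19−9)/6)² = 2.778
te_Insulation = (3 + 4·4 + 17)/6 = 36/6 = 6; σ²_Insulation = ((17−3)/6)² = 5.444

Forward pass:
ES_Site prep = 0; EF_Site prep = 14
ES_Demolition = 0; EF_Demolition = 13
ES_Excavation = 0; EF_Excavation = 13
ES_Foundation = 0; EF_Foundation = 14
ES_Framing = 0; EF_Framing = 5
ES_Roofing = max(EF_Excavation=13, EF_Foundation=14) = 14; EF_Roofing = 14+4 = 18
ES_Electrical rough-in = 13; EF_Electrical rough-in = 13+10 = 23
ES_Plumbing rough-in = 14; EF_Plumbing rough-in = 14+8 = 22
ES_HVAC install = 13; EF_HVAC install = 13+14 = 27
ES_Insulation = max(EF_Site prep=14, EF_Excavation=13, EF_Framing=5, EF_Roofing=18, EF_Electrical rough-in=23, EF_Plumbing rough-in=22, EF_HVAC install=27) = 27; EF_Insulation = 27+6 = 33
Expected project duration μ = 33 weeks. Critical path: Demolition → HVAC install → Insulation.

Variance along critical path = 4.000 + 2.778 + 5.444 = 12.222; σ = 3.496 weeks.
D = μ + z·σ = 33 + 0.842·3.496 = 35.9 weeks

35.9 weeks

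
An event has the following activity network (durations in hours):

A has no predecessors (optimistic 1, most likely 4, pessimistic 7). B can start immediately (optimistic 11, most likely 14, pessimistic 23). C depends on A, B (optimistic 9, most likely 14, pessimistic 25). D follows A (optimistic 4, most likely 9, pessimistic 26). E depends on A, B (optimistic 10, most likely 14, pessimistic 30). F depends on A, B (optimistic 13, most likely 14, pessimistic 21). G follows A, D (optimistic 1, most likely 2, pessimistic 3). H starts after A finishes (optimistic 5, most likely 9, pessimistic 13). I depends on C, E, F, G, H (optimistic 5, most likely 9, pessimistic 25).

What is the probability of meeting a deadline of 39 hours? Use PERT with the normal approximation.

te_A = (1 + 4·4 + 7)/6 = 24/6 = 4; σ²_A = ((7−1)/6)² = 1.000
te_B = (11 + 4·14 + 23)/6 = 90/6 = 15; σ²_B = ((23−11)/6)² = 4.000
te_C = (9 + 4·14 + 25)/6 = 90/6 = 15; σ²_C = ((25−9)/6)² = 7.111
te_D = (4 + 4·9 + 26)/6 = 66/6 = 11; σ²_D = ((26−4)/6)² = 13.444
te_E = (10 + 4·14 + 30)/6 = 96/6 = 16; σ²_E = ((30−10)/6)² = 11.111
te_F = (13 + 4·14 + 21)/6 = 90/6 = 15; σ²_F = ((21−13)/6)² = 1.778
te_G = (1 + 4·2 + 3)/6 = 12/6 = 2; σ²_G = ((3−1)/6)² = 0.111
te_H = (5 + 4·9 + 13)/6 = 54/6 = 9; σ²_H = ((13−5)/6)² = 1.778
te_I = (5 + 4·9 + 25)/6 = 66/6 = 11; σ²_I = ((25−5)/6)² = 11.111

Forward pass:
ES_A = 0; EF_A = 4
ES_B = 0; EF_B = 15
ES_C = max(EF_A=4, EF_B=15) = 15; EF_C = 15+15 = 30
ES_D = 4; EF_D = 4+11 = 15
ES_E = max(EF_A=4, EF_B=15) = 15; EF_E = 15+16 = 31
ES_F = max(EF_A=4, EF_B=15) = 15; EF_F = 15+15 = 30
ES_G = max(EF_A=4, EF_D=15) = 15; EF_G = 15+2 = 17
ES_H = 4; EF_H = 4+9 = 13
ES_I = max(EF_C=30, EF_E=31, EF_F=30, EF_G=17, EF_H=13) = 31; EF_I = 31+11 = 42
Expected project duration μ = 42 hours. Critical path: B → E → I.

Variance along critical path = 4.000 + 11.111 + 11.111 = 26.222; σ = √26.222 = 5.121 hours.
Z = (39 − 42) / 5.121 = -0.586
P(T ≤ 39) = Φ(-0.586) ≈ 0.279

0.279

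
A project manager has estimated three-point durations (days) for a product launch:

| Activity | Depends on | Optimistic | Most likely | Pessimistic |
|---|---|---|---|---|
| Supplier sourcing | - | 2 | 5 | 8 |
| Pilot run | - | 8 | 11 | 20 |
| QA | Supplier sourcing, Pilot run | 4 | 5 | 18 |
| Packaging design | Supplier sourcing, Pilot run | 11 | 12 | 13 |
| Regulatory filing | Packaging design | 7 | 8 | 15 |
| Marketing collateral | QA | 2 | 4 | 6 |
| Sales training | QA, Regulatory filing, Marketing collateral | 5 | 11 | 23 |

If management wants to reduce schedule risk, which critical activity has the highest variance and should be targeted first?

te_Supplier sourcing = (2 + 4·5 + 8)/6 = 30/6 = 5; σ²_Supplier sourcing = ((8−2)/6)² = 1.000
te_Pilot run = (8 + 4·11 + 20)/6 = 72/6 = 12; σ²_Pilot run = ((20−8)/6)² = 4.000
te_QA = (4 + 4·5 + 18)/6 = 42/6 = 7; σ²_QA = ((18−4)/6)² = 5.444
te_Packaging design = (11 + 4·12 + 13)/6 = 72/6 = 12; σ²_Packaging design = ((13−11)/6)² = 0.111
te_Regulatory filing = (7 + 4·8 + 15)/6 = 54/6 = 9; σ²_Regulatory filing = ((15−7)/6)² = 1.778
te_Marketing collateral = (2 + 4·4 + 6)/6 = 24/6 = 4; σ²_Marketing collateral = ((6−2)/6)² = 0.444
te_Sales training = (5 + 4·11 + 23)/6 = 72/6 = 12; σ²_Sales training = ((23−5)/6)² = 9.000

Forward pass:
ES_Supplier sourcing = 0; EF_Supplier sourcing = 5
ES_Pilot run = 0; EF_Pilot run = 12
ES_QA = max(EF_Supplier sourcing=5, EF_Pilot run=12) = 12; EF_QA = 12+7 = 19
ES_Packaging design = max(EF_Supplier sourcing=5, EF_Pilot run=12) = 12; EF_Packaging design = 12+12 = 24
ES_Regulatory filing = 24; EF_Regulatory filing = 24+9 = 33
ES_Marketing collateral = 19; EF_Marketing collateral = 19+4 = 23
ES_Sales training = max(EF_QA=19, EF_Regulatory filing=33, EF_Marketing collateral=23) = 33; EF_Sales training = 33+12 = 45
Expected project duration μ = 45 days. Critical path: Pilot run → Packaging design → Regulatory filing → Sales training.

Variances on critical path: σ²_Pilot run=4.000, σ²_Packaging design=0.111, σ²_Regulatory filing=1.778, σ²_Sales training=9.000.
Largest is σ²_Sales training = 9.000.

Sales training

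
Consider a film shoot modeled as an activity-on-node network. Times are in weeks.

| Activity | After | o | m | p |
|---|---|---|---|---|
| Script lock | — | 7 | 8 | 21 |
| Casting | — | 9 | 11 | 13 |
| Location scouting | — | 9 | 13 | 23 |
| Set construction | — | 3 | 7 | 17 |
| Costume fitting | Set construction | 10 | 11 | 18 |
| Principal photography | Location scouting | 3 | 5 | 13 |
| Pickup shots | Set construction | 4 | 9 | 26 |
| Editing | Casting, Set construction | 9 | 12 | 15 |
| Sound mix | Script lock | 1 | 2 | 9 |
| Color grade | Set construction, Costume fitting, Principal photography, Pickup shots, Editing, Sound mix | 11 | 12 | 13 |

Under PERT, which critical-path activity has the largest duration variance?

te_Script lock = (7 + 4·8 + 21)/6 = 60/6 = 10; σ²_Script lock = ((21−7)/6)² = 5.444
te_Casting = (9 + 4·11 + 13)/6 = 66/6 = 11; σ²_Casting = ((13−9)/6)² = 0.444
te_Location scouting = (9 + 4·13 + 23)/6 = 84/6 = 14; σ²_Location scouting = ((23−9)/6)² = 5.444
te_Set construction = (3 + 4·7 + 17)/6 = 48/6 = 8; σ²_Set construction = ((17−3)/6)² = 5.444
te_Costume fitting = (10 + 4·11 + 18)/6 = 72/6 = 12; σ²_Costume fitting = ((18−10)/6)² = 1.778
te_Principal photography = (3 + 4·5 + 13)/6 = 36/6 = 6; σ²_Principal photography = ((13−3)/6)² = 2.778
te_Pickup shots = (4 + 4·9 + 26)/6 = 66/6 = 11; σ²_Pickup shots = ((26−4)/6)² = 13.444
te_Editing = (9 + 4·12 + 15)/6 = 72/6 = 12; σ²_Editing = ((15−9)/6)² = 1.000
te_Sound mix = (1 + 4·2 + 9)/6 = 18/6 = 3; σ²_Sound mix = ((9−1)/6)² = 1.778
te_Color grade = (11 + 4·12 + 13)/6 = 72/6 = 12; σ²_Color grade = ((13−11)/6)² = 0.111

Forward pass:
ES_Script lock = 0; EF_Script lock = 10
ES_Casting = 0; EF_Casting = 11
ES_Location scouting = 0; EF_Location scouting = 14
ES_Set construction = 0; EF_Set construction = 8
ES_Costume fitting = 8; EF_Costume fitting = 8+12 = 20
ES_Principal photography = 14; EF_Principal photography = 14+6 = 20
ES_Pickup shots = 8; EF_Pickup shots = 8+11 = 19
ES_Editing = max(EF_Casting=11, EF_Set construction=8) = 11; EF_Editing = 11+12 = 23
ES_Sound mix = 10; EF_Sound mix = 10+3 = 13
ES_Color grade = max(EF_Set construction=8, EF_Costume fitting=20, EF_Principal photography=20, EF_Pickup shots=19, EF_Editing=23, EF_Sound mix=13) = 23; EF_Color grade = 23+12 = 35
Expected project duration μ = 35 weeks. Critical path: Casting → Editing → Color grade.

Variances on critical path: σ²_Casting=0.444, σ²_Editing=1.000, σ²_Color grade=0.111.
Largest is σ²_Editing = 1.000.

Editing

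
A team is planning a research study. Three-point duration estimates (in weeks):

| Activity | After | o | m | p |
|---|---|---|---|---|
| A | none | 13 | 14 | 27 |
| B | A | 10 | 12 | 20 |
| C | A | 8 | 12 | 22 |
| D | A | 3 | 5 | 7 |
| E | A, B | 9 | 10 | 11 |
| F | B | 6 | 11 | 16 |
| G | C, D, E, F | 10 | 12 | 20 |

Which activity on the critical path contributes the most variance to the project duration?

A

te_A = (13 + 4·14 + 27)/6 = 96/6 = 16; σ²_A = ((27−13)/6)² = 5.444
te_B = (10 + 4·12 + 20)/6 = 78/6 = 13; σ²_B = ((20−10)/6)² = 2.778
te_C = (8 + 4·12 + 22)/6 = 78/6 = 13; σ²_C = ((22−8)/6)² = 5.444
te_D = (3 + 4·5 + 7)/6 = 30/6 = 5; σ²_D = ((7−3)/6)² = 0.444
te_E = (9 + 4·10 + 11)/6 = 60/6 = 10; σ²_E = ((11−9)/6)² = 0.111
te_F = (6 + 4·11 + 16)/6 = 66/6 = 11; σ²_F = ((16−6)/6)² = 2.778
te_G = (10 + 4·12 + 20)/6 = 78/6 = 13; σ²_G = ((20−10)/6)² = 2.778

Forward pass:
ES_A = 0; EF_A = 16
ES_B = 16; EF_B = 16+13 = 29
ES_C = 16; EF_C = 16+13 = 29
ES_D = 16; EF_D = 16+5 = 21
ES_E = max(EF_A=16, EF_B=29) = 29; EF_E = 29+10 = 39
ES_F = 29; EF_F = 29+11 = 40
ES_G = max(EF_C=29, EF_D=21, EF_E=39, EF_F=40) = 40; EF_G = 40+13 = 53
Expected project duration μ = 53 weeks. Critical path: A → B → F → G.

Variances on critical path: σ²_A=5.444, σ²_B=2.778, σ²_F=2.778, σ²_G=2.778.
Largest is σ²_A = 5.444.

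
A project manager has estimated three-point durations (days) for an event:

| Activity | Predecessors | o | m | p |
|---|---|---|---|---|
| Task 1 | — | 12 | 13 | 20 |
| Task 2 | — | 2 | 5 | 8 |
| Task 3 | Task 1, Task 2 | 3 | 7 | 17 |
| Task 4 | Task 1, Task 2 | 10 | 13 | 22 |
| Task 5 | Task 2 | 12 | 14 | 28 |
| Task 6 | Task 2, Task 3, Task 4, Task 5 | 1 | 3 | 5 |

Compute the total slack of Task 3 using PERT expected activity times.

te_Task 1 = (12 + 4·13 + 20)/6 = 84/6 = 14
te_Task 2 = (2 + 4·5 + 8)/6 = 30/6 = 5
te_Task 3 = (3 + 4·7 + 17)/6 = 48/6 = 8
te_Task 4 = (10 + 4·13 + 22)/6 = 84/6 = 14
te_Task 5 = (12 + 4·14 + 28)/6 = 96/6 = 16
te_Task 6 = (1 + 4·3 + 5)/6 = 18/6 = 3

Forward pass:
ES_Task 1 = 0; EF_Task 1 = 14
ES_Task 2 = 0; EF_Task 2 = 5
ES_Task 3 = max(EF_Task 1=14, EF_Task 2=5) = 14; EF_Task 3 = 14+8 = 22
ES_Task 4 = max(EF_Task 1=14, EF_Task 2=5) = 14; EF_Task 4 = 14+14 = 28
ES_Task 5 = 5; EF_Task 5 = 5+16 = 21
ES_Task 6 = max(EF_Task 2=5, EF_Task 3=22, EF_Task 4=28, EF_Task 5=21) = 28; EF_Task 6 = 28+3 = 31
Expected project duration μ = 31 days. Critical path: Task 1 → Task 4 → Task 6.

Backward pass:
LF_Task 6 = 31; LS_Task 6 = 31−3 = 28
LF_Task 5 = LS_Task 6 = 28; LS_Task 5 = 28−16 = 12
LF_Task 4 = LS_Task 6 = 28; LS_Task 4 = 28−14 = 14
LF_Task 3 = LS_Task 6 = 28; LS_Task 3 = 28−8 = 20
LF_Task 2 = min(LS_Task 3=20, LS_Task 4=14, LS_Task 5=12, LS_Task 6=28) = 12; LS_Task 2 = 12−5 = 7
LF_Task 1 = min(LS_Task 3=20, LS_Task 4=14) = 14; LS_Task 1 = 14−14 = 0
Slack_Task 3 = LS_Task 3 − ES_Task 3 = 20 − 14 = 6

6 days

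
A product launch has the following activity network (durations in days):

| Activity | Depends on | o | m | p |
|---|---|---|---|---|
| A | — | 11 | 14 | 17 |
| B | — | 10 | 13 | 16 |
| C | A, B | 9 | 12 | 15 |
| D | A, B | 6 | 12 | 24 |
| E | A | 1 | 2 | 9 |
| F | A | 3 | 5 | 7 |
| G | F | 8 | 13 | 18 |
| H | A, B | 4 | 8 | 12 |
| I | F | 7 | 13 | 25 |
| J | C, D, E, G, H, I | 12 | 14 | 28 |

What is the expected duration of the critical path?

te_A = (11 + 4·14 + 17)/6 = 84/6 = 14
te_B = (10 + 4·13 + 16)/6 = 78/6 = 13
te_C = (9 + 4·12 + 15)/6 = 72/6 = 12
te_D = (6 + 4·12 + 24)/6 = 78/6 = 13
te_E = (1 + 4·2 + 9)/6 = 18/6 = 3
te_F = (3 + 4·5 + 7)/6 = 30/6 = 5
te_G = (8 + 4·13 + 18)/6 = 78/6 = 13
te_H = (4 + 4·8 + 12)/6 = 48/6 = 8
te_I = (7 + 4·13 + 25)/6 = 84/6 = 14
te_J = (12 + 4·14 + 28)/6 = 96/6 = 16

Forward pass:
ES_A = 0; EF_A = 14
ES_B = 0; EF_B = 13
ES_C = max(EF_A=14, EF_B=13) = 14; EF_C = 14+12 = 26
ES_D = max(EF_A=14, EF_B=13) = 14; EF_D = 14+13 = 27
ES_E = 14; EF_E = 14+3 = 17
ES_F = 14; EF_F = 14+5 = 19
ES_G = 19; EF_G = 19+13 = 32
ES_H = max(EF_A=14, EF_B=13) = 14; EF_H = 14+8 = 22
ES_I = 19; EF_I = 19+14 = 33
ES_J = max(EF_C=26, EF_D=27, EF_E=17, EF_G=32, EF_H=22, EF_I=33) = 33; EF_J = 33+16 = 49
Expected project duration μ = 49 days. Critical path: A → F → I → J.

49 days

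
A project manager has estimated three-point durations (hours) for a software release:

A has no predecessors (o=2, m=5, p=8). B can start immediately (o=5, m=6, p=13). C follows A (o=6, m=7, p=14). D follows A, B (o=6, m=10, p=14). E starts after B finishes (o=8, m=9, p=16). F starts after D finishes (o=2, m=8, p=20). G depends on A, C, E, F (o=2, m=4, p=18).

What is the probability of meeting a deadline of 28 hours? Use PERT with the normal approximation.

te_A = (2 + 4·5 + 8)/6 = 30/6 = 5; σ²_A = ((8−2)/6)² = 1.000
te_B = (5 + 4·6 + 13)/6 = 42/6 = 7; σ²_B = ((13−5)/6)² = 1.778
te_C = (6 + 4·7 + 14)/6 = 48/6 = 8; σ²_C = ((14−6)/6)² = 1.778
te_D = (6 + 4·10 + 14)/6 = 60/6 = 10; σ²_D = ((14−6)/6)² = 1.778
te_E = (8 + 4·9 + 16)/6 = 60/6 = 10; σ²_E = ((16−8)/6)² = 1.778
te_F = (2 + 4·8 + 20)/6 = 54/6 = 9; σ²_F = ((20−2)/6)² = 9.000
te_G = (2 + 4·4 + 18)/6 = 36/6 = 6; σ²_G = ((18−2)/6)² = 7.111

Forward pass:
ES_A = 0; EF_A = 5
ES_B = 0; EF_B = 7
ES_C = 5; EF_C = 5+8 = 13
ES_D = max(EF_A=5, EF_B=7) = 7; EF_D = 7+10 = 17
ES_E = 7; EF_E = 7+10 = 17
ES_F = 17; EF_F = 17+9 = 26
ES_G = max(EF_A=5, EF_C=13, EF_E=17, EF_F=26) = 26; EF_G = 26+6 = 32
Expected project duration μ = 32 hours. Critical path: B → D → F → G.

Variance along critical path = 1.778 + 1.778 + 9.000 + 7.111 = 19.667; σ = √19.667 = 4.435 hours.
Z = (28 − 32) / 4.435 = -0.902
P(T ≤ 28) = Φ(-0.902) ≈ 0.184

0.184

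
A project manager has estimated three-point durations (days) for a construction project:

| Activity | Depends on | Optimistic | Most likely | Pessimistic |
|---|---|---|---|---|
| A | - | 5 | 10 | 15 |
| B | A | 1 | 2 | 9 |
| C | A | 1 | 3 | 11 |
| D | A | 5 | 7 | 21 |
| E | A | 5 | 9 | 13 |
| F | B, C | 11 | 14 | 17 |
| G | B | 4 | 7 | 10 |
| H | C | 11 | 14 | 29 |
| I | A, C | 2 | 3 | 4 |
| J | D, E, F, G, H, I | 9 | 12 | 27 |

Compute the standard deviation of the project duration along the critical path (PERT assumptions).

te_A = (5 + 4·10 + 15)/6 = 60/6 = 10; σ²_A = ((15−5)/6)² = 2.778
te_B = (1 + 4·2 + 9)/6 = 18/6 = 3; σ²_B = ((9−1)/6)² = 1.778
te_C = (1 + 4·3 + 11)/6 = 24/6 = 4; σ²_C = ((11−1)/6)² = 2.778
te_D = (5 + 4·7 + 21)/6 = 54/6 = 9; σ²_D = ((21−5)/6)² = 7.111
te_E = (5 + 4·9 + 13)/6 = 54/6 = 9; σ²_E = ((13−5)/6)² = 1.778
te_F = (11 + 4·14 + 17)/6 = 84/6 = 14; σ²_F = ((17−11)/6)² = 1.000
te_G = (4 + 4·7 + 10)/6 = 42/6 = 7; σ²_G = ((10−4)/6)² = 1.000
te_H = (11 + 4·14 + 29)/6 = 96/6 = 16; σ²_H = ((29−11)/6)² = 9.000
te_I = (2 + 4·3 + 4)/6 = 18/6 = 3; σ²_I = ((4−2)/6)² = 0.111
te_J = (9 + 4·12 + 27)/6 = 84/6 = 14; σ²_J = ((27−9)/6)² = 9.000

Forward pass:
ES_A = 0; EF_A = 10
ES_B = 10; EF_B = 10+3 = 13
ES_C = 10; EF_C = 10+4 = 14
ES_D = 10; EF_D = 10+9 = 19
ES_E = 10; EF_E = 10+9 = 19
ES_F = max(EF_B=13, EF_C=14) = 14; EF_F = 14+14 = 28
ES_G = 13; EF_G = 13+7 = 20
ES_H = 14; EF_H = 14+16 = 30
ES_I = max(EF_A=10, EF_C=14) = 14; EF_I = 14+3 = 17
ES_J = max(EF_D=19, EF_E=19, EF_F=28, EF_G=20, EF_H=30, EF_I=17) = 30; EF_J = 30+14 = 44
Expected project duration μ = 44 days. Critical path: A → C → H → J.

Variance along critical path = 2.778 + 2.778 + 9.000 + 9.000 = 23.556
σ = √23.556 = 4.853 days

4.85 days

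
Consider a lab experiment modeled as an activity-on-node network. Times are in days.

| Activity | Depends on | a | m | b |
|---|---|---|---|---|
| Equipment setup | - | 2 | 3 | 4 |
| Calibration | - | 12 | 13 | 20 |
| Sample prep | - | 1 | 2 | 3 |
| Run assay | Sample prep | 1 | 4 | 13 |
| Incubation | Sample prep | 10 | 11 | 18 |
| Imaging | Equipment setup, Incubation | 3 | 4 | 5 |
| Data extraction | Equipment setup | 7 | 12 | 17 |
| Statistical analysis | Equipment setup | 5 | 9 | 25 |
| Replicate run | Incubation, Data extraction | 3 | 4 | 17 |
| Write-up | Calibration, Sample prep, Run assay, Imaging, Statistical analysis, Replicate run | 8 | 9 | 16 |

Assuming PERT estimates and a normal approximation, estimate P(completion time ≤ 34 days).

te_Equipment setup = (2 + 4·3 + 4)/6 = 18/6 = 3; σ²_Equipment setup = ((4−2)/6)² = 0.111
te_Calibration = (12 + 4·13 + 20)/6 = 84/6 = 14; σ²_Calibration = ((20−12)/6)² = 1.778
te_Sample prep = (1 + 4·2 + 3)/6 = 12/6 = 2; σ²_Sample prep = ((3−1)/6)² = 0.111
te_Run assay = (1 + 4·4 + 13)/6 = 30/6 = 5; σ²_Run assay = ((13−1)/6)² = 4.000
te_Incubation = (10 + 4·11 + 18)/6 = 72/6 = 12; σ²_Incubation = ((18−10)/6)² = 1.778
te_Imaging = (3 + 4·4 + 5)/6 = 24/6 = 4; σ²_Imaging = ((5−3)/6)² = 0.111
te_Data extraction = (7 + 4·12 + 17)/6 = 72/6 = 12; σ²_Data extraction = ((17−7)/6)² = 2.778
te_Statistical analysis = (5 + 4·9 + 25)/6 = 66/6 = 11; σ²_Statistical analysis = ((25−5)/6)² = 11.111
te_Replicate run = (3 + 4·4 + 17)/6 = 36/6 = 6; σ²_Replicate run = ((17−3)/6)² = 5.444
te_Write-up = (8 + 4·9 + 16)/6 = 60/6 = 10; σ²_Write-up = ((16−8)/6)² = 1.778

Forward pass:
ES_Equipment setup = 0; EF_Equipment setup = 3
ES_Calibration = 0; EF_Calibration = 14
ES_Sample prep = 0; EF_Sample prep = 2
ES_Run assay = 2; EF_Run assay = 2+5 = 7
ES_Incubation = 2; EF_Incubation = 2+12 = 14
ES_Imaging = max(EF_Equipment setup=3, EF_Incubation=14) = 14; EF_Imaging = 14+4 = 18
ES_Data extraction = 3; EF_Data extraction = 3+12 = 15
ES_Statistical analysis = 3; EF_Statistical analysis = 3+11 = 14
ES_Replicate run = max(EF_Incubation=14, EF_Data extraction=15) = 15; EF_Replicate run = 15+6 = 21
ES_Write-up = max(EF_Calibration=14, EF_Sample prep=2, EF_Run assay=7, EF_Imaging=18, EF_Statistical analysis=14, EF_Replicate run=21) = 21; EF_Write-up = 21+10 = 31
Expected project duration μ = 31 days. Critical path: Equipment setup → Data extraction → Replicate run → Write-up.

Variance along critical path = 0.111 + 2.778 + 5.444 + 1.778 = 10.111; σ = √10.111 = 3.180 days.
Z = (34 − 31) / 3.180 = 0.943
P(T ≤ 34) = Φ(0.943) ≈ 0.827

0.827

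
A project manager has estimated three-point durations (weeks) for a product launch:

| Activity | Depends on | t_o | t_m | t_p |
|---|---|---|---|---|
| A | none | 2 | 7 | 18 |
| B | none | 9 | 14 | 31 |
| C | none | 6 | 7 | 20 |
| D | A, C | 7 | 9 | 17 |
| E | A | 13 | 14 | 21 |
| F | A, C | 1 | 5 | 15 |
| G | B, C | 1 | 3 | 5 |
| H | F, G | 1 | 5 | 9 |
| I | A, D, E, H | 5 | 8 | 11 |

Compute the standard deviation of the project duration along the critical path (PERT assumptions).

te_A = (2 + 4·7 + 18)/6 = 48/6 = 8; σ²_A = ((18−2)/6)² = 7.111
te_B = (9 + 4·14 + 31)/6 = 96/6 = 16; σ²_B = ((31−9)/6)² = 13.444
te_C = (6 + 4·7 + 20)/6 = 54/6 = 9; σ²_C = ((20−6)/6)² = 5.444
te_D = (7 + 4·9 + 17)/6 = 60/6 = 10; σ²_D = ((17−7)/6)² = 2.778
te_E = (13 + 4·14 + 21)/6 = 90/6 = 15; σ²_E = ((21−13)/6)² = 1.778
te_F = (1 + 4·5 + 15)/6 = 36/6 = 6; σ²_F = ((15−1)/6)² = 5.444
te_G = (1 + 4·3 + 5)/6 = 18/6 = 3; σ²_G = ((5−1)/6)² = 0.444
te_H = (1 + 4·5 + 9)/6 = 30/6 = 5; σ²_H = ((9−1)/6)² = 1.778
te_I = (5 + 4·8 + 11)/6 = 48/6 = 8; σ²_I = ((11−5)/6)² = 1.000

Forward pass:
ES_A = 0; EF_A = 8
ES_B = 0; EF_B = 16
ES_C = 0; EF_C = 9
ES_D = max(EF_A=8, EF_C=9) = 9; EF_D = 9+10 = 19
ES_E = 8; EF_E = 8+15 = 23
ES_F = max(EF_A=8, EF_C=9) = 9; EF_F = 9+6 = 15
ES_G = max(EF_B=16, EF_C=9) = 16; EF_G = 16+3 = 19
ES_H = max(EF_F=15, EF_G=19) = 19; EF_H = 19+5 = 24
ES_I = max(EF_A=8, EF_D=19, EF_E=23, EF_H=24) = 24; EF_I = 24+8 = 32
Expected project duration μ = 32 weeks. Critical path: B → G → H → I.

Variance along critical path = 13.444 + 0.444 + 1.778 + 1.000 = 16.667
σ = √16.667 = 4.082 weeks

4.08 weeks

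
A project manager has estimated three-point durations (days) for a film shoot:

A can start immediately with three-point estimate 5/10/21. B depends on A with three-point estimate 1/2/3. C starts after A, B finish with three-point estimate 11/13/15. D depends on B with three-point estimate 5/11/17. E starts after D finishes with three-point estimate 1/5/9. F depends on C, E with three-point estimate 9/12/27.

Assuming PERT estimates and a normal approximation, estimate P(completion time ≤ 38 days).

0.143

te_A = (5 + 4·10 + 21)/6 = 66/6 = 11; σ²_A = ((21−5)/6)² = 7.111
te_B = (1 + 4·2 + 3)/6 = 12/6 = 2; σ²_B = ((3−1)/6)² = 0.111
te_C = (11 + 4·13 + 15)/6 = 78/6 = 13; σ²_C = ((15−11)/6)² = 0.444
te_D = (5 + 4·11 + 17)/6 = 66/6 = 11; σ²_D = ((17−5)/6)² = 4.000
te_E = (1 + 4·5 + 9)/6 = 30/6 = 5; σ²_E = ((9−1)/6)² = 1.778
te_F = (9 + 4·12 + 27)/6 = 84/6 = 14; σ²_F = ((27−9)/6)² = 9.000

Forward pass:
ES_A = 0; EF_A = 11
ES_B = 11; EF_B = 11+2 = 13
ES_C = max(EF_A=11, EF_B=13) = 13; EF_C = 13+13 = 26
ES_D = 13; EF_D = 13+11 = 24
ES_E = 24; EF_E = 24+5 = 29
ES_F = max(EF_C=26, EF_E=29) = 29; EF_F = 29+14 = 43
Expected project duration μ = 43 days. Critical path: A → B → D → E → F.

Variance along critical path = 7.111 + 0.111 + 4.000 + 1.778 + 9.000 = 22.000; σ = √22.000 = 4.690 days.
Z = (38 − 43) / 4.690 = -1.066
P(T ≤ 38) = Φ(-1.066) ≈ 0.143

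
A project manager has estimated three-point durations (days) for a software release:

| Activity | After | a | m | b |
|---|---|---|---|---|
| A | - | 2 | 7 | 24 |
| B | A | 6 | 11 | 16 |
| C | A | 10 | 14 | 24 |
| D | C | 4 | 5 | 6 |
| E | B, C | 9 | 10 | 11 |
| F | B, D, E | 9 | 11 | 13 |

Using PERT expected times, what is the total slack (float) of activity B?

te_A = (2 + 4·7 + 24)/6 = 54/6 = 9
te_B = (6 + 4·11 + 16)/6 = 66/6 = 11
te_C = (10 + 4·14 + 24)/6 = 90/6 = 15
te_D = (4 + 4·5 + 6)/6 = 30/6 = 5
te_E = (9 + 4·10 + 11)/6 = 60/6 = 10
te_F = (9 + 4·11 + 13)/6 = 66/6 = 11

Forward pass:
ES_A = 0; EF_A = 9
ES_B = 9; EF_B = 9+11 = 20
ES_C = 9; EF_C = 9+15 = 24
ES_D = 24; EF_D = 24+5 = 29
ES_E = max(EF_B=20, EF_C=24) = 24; EF_E = 24+10 = 34
ES_F = max(EF_B=20, EF_D=29, EF_E=34) = 34; EF_F = 34+11 = 45
Expected project duration μ = 45 days. Critical path: A → C → E → F.

Backward pass:
LF_F = 45; LS_F = 45−11 = 34
LF_E = LS_F = 34; LS_E = 34−10 = 24
LF_D = LS_F = 34; LS_D = 34−5 = 29
LF_C = min(LS_D=29, LS_E=24) = 24; LS_C = 24−15 = 9
LF_B = min(LS_E=24, LS_F=34) = 24; LS_B = 24−11 = 13
LF_A = min(LS_B=13, LS_C=9) = 9; LS_A = 9−9 = 0
Slack_B = LS_B − ES_B = 13 − 9 = 4

4 days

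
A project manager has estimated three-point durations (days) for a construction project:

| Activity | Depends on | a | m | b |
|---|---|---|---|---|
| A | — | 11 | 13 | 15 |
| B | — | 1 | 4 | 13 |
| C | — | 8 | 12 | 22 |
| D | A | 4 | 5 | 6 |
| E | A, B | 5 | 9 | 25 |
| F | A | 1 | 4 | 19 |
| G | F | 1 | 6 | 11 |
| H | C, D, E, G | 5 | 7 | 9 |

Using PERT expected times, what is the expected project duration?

32 days

te_A = (11 + 4·13 + 15)/6 = 78/6 = 13
te_B = (1 + 4·4 + 13)/6 = 30/6 = 5
te_C = (8 + 4·12 + 22)/6 = 78/6 = 13
te_D = (4 + 4·5 + 6)/6 = 30/6 = 5
te_E = (5 + 4·9 + 25)/6 = 66/6 = 11
te_F = (1 + 4·4 + 19)/6 = 36/6 = 6
te_G = (1 + 4·6 + 11)/6 = 36/6 = 6
te_H = (5 + 4·7 + 9)/6 = 42/6 = 7

Forward pass:
ES_A = 0; EF_A = 13
ES_B = 0; EF_B = 5
ES_C = 0; EF_C = 13
ES_D = 13; EF_D = 13+5 = 18
ES_E = max(EF_A=13, EF_B=5) = 13; EF_E = 13+11 = 24
ES_F = 13; EF_F = 13+6 = 19
ES_G = 19; EF_G = 19+6 = 25
ES_H = max(EF_C=13, EF_D=18, EF_E=24, EF_G=25) = 25; EF_H = 25+7 = 32
Expected project duration μ = 32 days. Critical path: A → F → G → H.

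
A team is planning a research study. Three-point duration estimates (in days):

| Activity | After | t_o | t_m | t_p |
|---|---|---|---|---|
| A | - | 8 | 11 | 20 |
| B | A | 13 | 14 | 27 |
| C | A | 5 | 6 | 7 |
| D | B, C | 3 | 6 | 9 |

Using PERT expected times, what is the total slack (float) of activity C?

10 days

te_A = (8 + 4·11 + 20)/6 = 72/6 = 12
te_B = (13 + 4·14 + 27)/6 = 96/6 = 16
te_C = (5 + 4·6 + 7)/6 = 36/6 = 6
te_D = (3 + 4·6 + 9)/6 = 36/6 = 6

Forward pass:
ES_A = 0; EF_A = 12
ES_B = 12; EF_B = 12+16 = 28
ES_C = 12; EF_C = 12+6 = 18
ES_D = max(EF_B=28, EF_C=18) = 28; EF_D = 28+6 = 34
Expected project duration μ = 34 days. Critical path: A → B → D.

Backward pass:
LF_D = 34; LS_D = 34−6 = 28
LF_C = LS_D = 28; LS_C = 28−6 = 22
LF_B = LS_D = 28; LS_B = 28−16 = 12
LF_A = min(LS_B=12, LS_C=22) = 12; LS_A = 12−12 = 0
Slack_C = LS_C − ES_C = 22 − 12 = 10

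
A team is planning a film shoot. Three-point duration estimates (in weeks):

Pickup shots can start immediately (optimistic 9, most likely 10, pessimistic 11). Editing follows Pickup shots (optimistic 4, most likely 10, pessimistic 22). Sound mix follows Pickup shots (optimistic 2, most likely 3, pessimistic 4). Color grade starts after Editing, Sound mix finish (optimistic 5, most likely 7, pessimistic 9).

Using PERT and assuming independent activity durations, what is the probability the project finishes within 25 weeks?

0.166

te_Pickup shots = (9 + 4·10 + 11)/6 = 60/6 = 10; σ²_Pickup shots = ((11−9)/6)² = 0.111
te_Editing = (4 + 4·10 + 22)/6 = 66/6 = 11; σ²_Editing = ((22−4)/6)² = 9.000
te_Sound mix = (2 + 4·3 + 4)/6 = 18/6 = 3; σ²_Sound mix = ((4−2)/6)² = 0.111
te_Color grade = (5 + 4·7 + 9)/6 = 42/6 = 7; σ²_Color grade = ((9−5)/6)² = 0.444

Forward pass:
ES_Pickup shots = 0; EF_Pickup shots = 10
ES_Editing = 10; EF_Editing = 10+11 = 21
ES_Sound mix = 10; EF_Sound mix = 10+3 = 13
ES_Color grade = max(EF_Editing=21, EF_Sound mix=13) = 21; EF_Color grade = 21+7 = 28
Expected project duration μ = 28 weeks. Critical path: Pickup shots → Editing → Color grade.

Variance along critical path = 0.111 + 9.000 + 0.444 = 9.556; σ = √9.556 = 3.091 weeks.
Z = (25 − 28) / 3.091 = -0.970
P(T ≤ 25) = Φ(-0.970) ≈ 0.166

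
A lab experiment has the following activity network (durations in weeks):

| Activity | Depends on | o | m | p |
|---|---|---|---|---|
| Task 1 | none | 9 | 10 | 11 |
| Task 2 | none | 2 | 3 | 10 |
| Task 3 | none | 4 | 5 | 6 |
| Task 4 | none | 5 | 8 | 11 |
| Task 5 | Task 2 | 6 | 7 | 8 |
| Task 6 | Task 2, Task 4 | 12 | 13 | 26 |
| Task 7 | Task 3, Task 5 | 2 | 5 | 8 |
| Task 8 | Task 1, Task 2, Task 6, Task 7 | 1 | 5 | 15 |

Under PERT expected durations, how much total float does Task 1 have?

te_Task 1 = (9 + 4·10 + 11)/6 = 60/6 = 10
te_Task 2 = (2 + 4·3 + 10)/6 = 24/6 = 4
te_Task 3 = (4 + 4·5 + 6)/6 = 30/6 = 5
te_Task 4 = (5 + 4·8 + 11)/6 = 48/6 = 8
te_Task 5 = (6 + 4·7 + 8)/6 = 42/6 = 7
te_Task 6 = (12 + 4·13 + 26)/6 = 90/6 = 15
te_Task 7 = (2 + 4·5 + 8)/6 = 30/6 = 5
te_Task 8 = (1 + 4·5 + 15)/6 = 36/6 = 6

Forward pass:
ES_Task 1 = 0; EF_Task 1 = 10
ES_Task 2 = 0; EF_Task 2 = 4
ES_Task 3 = 0; EF_Task 3 = 5
ES_Task 4 = 0; EF_Task 4 = 8
ES_Task 5 = 4; EF_Task 5 = 4+7 = 11
ES_Task 6 = max(EF_Task 2=4, EF_Task 4=8) = 8; EF_Task 6 = 8+15 = 23
ES_Task 7 = max(EF_Task 3=5, EF_Task 5=11) = 11; EF_Task 7 = 11+5 = 16
ES_Task 8 = max(EF_Task 1=10, EF_Task 2=4, EF_Task 6=23, EF_Task 7=16) = 23; EF_Task 8 = 23+6 = 29
Expected project duration μ = 29 weeks. Critical path: Task 4 → Task 6 → Task 8.

Backward pass:
LF_Task 8 = 29; LS_Task 8 = 29−6 = 23
LF_Task 7 = LS_Task 8 = 23; LS_Task 7 = 23−5 = 18
LF_Task 6 = LS_Task 8 = 23; LS_Task 6 = 23−15 = 8
LF_Task 5 = LS_Task 7 = 18; LS_Task 5 = 18−7 = 11
LF_Task 4 = LS_Task 6 = 8; LS_Task 4 = 8−8 = 0
LF_Task 3 = LS_Task 7 = 18; LS_Task 3 = 18−5 = 13
LF_Task 2 = min(LS_Task 5=11, LS_Task 6=8, LS_Task 8=23) = 8; LS_Task 2 = 8−4 = 4
LF_Task 1 = LS_Task 8 = 23; LS_Task 1 = 23−10 = 13
Slack_Task 1 = LS_Task 1 − ES_Task 1 = 13 − 0 = 13

13 weeks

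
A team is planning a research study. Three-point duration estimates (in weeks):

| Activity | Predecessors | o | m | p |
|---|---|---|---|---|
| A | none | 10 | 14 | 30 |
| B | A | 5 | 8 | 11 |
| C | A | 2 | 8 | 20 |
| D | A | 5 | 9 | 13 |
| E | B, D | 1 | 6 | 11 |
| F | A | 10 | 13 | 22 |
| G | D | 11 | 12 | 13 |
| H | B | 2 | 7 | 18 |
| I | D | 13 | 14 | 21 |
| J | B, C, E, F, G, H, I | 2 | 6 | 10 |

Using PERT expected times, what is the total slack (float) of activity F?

10 weeks

te_A = (10 + 4·14 + 30)/6 = 96/6 = 16
te_B = (5 + 4·8 + 11)/6 = 48/6 = 8
te_C = (2 + 4·8 + 20)/6 = 54/6 = 9
te_D = (5 + 4·9 + 13)/6 = 54/6 = 9
te_E = (1 + 4·6 + 11)/6 = 36/6 = 6
te_F = (10 + 4·13 + 22)/6 = 84/6 = 14
te_G = (11 + 4·12 + 13)/6 = 72/6 = 12
te_H = (2 + 4·7 + 18)/6 = 48/6 = 8
te_I = (13 + 4·14 + 21)/6 = 90/6 = 15
te_J = (2 + 4·6 + 10)/6 = 36/6 = 6

Forward pass:
ES_A = 0; EF_A = 16
ES_B = 16; EF_B = 16+8 = 24
ES_C = 16; EF_C = 16+9 = 25
ES_D = 16; EF_D = 16+9 = 25
ES_E = max(EF_B=24, EF_D=25) = 25; EF_E = 25+6 = 31
ES_F = 16; EF_F = 16+14 = 30
ES_G = 25; EF_G = 25+12 = 37
ES_H = 24; EF_H = 24+8 = 32
ES_I = 25; EF_I = 25+15 = 40
ES_J = max(EF_B=24, EF_C=25, EF_E=31, EF_F=30, EF_G=37, EF_H=32, EF_I=40) = 40; EF_J = 40+6 = 46
Expected project duration μ = 46 weeks. Critical path: A → D → I → J.

Backward pass:
LF_J = 46; LS_J = 46−6 = 40
LF_I = LS_J = 40; LS_I = 40−15 = 25
LF_H = LS_J = 40; LS_H = 40−8 = 32
LF_G = LS_J = 40; LS_G = 40−12 = 28
LF_F = LS_J = 40; LS_F = 40−14 = 26
LF_E = LS_J = 40; LS_E = 40−6 = 34
LF_D = min(LS_E=34, LS_G=28, LS_I=25) = 25; LS_D = 25−9 = 16
LF_C = LS_J = 40; LS_C = 40−9 = 31
LF_B = min(LS_E=34, LS_H=32, LS_J=40) = 32; LS_B = 32−8 = 24
LF_A = min(LS_B=24, LS_C=31, LS_D=16, LS_F=26) = 16; LS_A = 16−16 = 0
Slack_F = LS_F − ES_F = 26 − 16 = 10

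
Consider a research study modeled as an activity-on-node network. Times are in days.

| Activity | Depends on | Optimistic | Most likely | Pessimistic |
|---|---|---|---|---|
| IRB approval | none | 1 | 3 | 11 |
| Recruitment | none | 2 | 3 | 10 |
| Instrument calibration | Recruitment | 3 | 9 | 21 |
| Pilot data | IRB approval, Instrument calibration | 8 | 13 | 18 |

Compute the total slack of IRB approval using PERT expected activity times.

10 days

te_IRB approval = (1 + 4·3 + 11)/6 = 24/6 = 4
te_Recruitment = (2 + 4·3 + 10)/6 = 24/6 = 4
te_Instrument calibration = (3 + 4·9 + 21)/6 = 60/6 = 10
te_Pilot data = (8 + 4·13 + 18)/6 = 78/6 = 13

Forward pass:
ES_IRB approval = 0; EF_IRB approval = 4
ES_Recruitment = 0; EF_Recruitment = 4
ES_Instrument calibration = 4; EF_Instrument calibration = 4+10 = 14
ES_Pilot data = max(EF_IRB approval=4, EF_Instrument calibration=14) = 14; EF_Pilot data = 14+13 = 27
Expected project duration μ = 27 days. Critical path: Recruitment → Instrument calibration → Pilot data.

Backward pass:
LF_Pilot data = 27; LS_Pilot data = 27−13 = 14
LF_Instrument calibration = LS_Pilot data = 14; LS_Instrument calibration = 14−10 = 4
LF_Recruitment = LS_Instrument calibration = 4; LS_Recruitment = 4−4 = 0
LF_IRB approval = LS_Pilot data = 14; LS_IRB approval = 14−4 = 10
Slack_IRB approval = LS_IRB approval − ES_IRB approval = 10 − 0 = 10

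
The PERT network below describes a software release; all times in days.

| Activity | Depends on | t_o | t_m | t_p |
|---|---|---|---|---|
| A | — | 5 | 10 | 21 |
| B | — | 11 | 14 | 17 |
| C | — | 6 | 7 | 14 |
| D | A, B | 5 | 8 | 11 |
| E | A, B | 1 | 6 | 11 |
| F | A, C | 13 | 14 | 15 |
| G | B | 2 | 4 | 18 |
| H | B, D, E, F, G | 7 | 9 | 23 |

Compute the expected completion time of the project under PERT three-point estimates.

36 days

te_A = (5 + 4·10 + 21)/6 = 66/6 = 11
te_B = (11 + 4·14 + 17)/6 = 84/6 = 14
te_C = (6 + 4·7 + 14)/6 = 48/6 = 8
te_D = (5 + 4·8 + 11)/6 = 48/6 = 8
te_E = (1 + 4·6 + 11)/6 = 36/6 = 6
te_F = (13 + 4·14 + 15)/6 = 84/6 = 14
te_G = (2 + 4·4 + 18)/6 = 36/6 = 6
te_H = (7 + 4·9 + 23)/6 = 66/6 = 11

Forward pass:
ES_A = 0; EF_A = 11
ES_B = 0; EF_B = 14
ES_C = 0; EF_C = 8
ES_D = max(EF_A=11, EF_B=14) = 14; EF_D = 14+8 = 22
ES_E = max(EF_A=11, EF_B=14) = 14; EF_E = 14+6 = 20
ES_F = max(EF_A=11, EF_C=8) = 11; EF_F = 11+14 = 25
ES_G = 14; EF_G = 14+6 = 20
ES_H = max(EF_B=14, EF_D=22, EF_E=20, EF_F=25, EF_G=20) = 25; EF_H = 25+11 = 36
Expected project duration μ = 36 days. Critical path: A → F → H.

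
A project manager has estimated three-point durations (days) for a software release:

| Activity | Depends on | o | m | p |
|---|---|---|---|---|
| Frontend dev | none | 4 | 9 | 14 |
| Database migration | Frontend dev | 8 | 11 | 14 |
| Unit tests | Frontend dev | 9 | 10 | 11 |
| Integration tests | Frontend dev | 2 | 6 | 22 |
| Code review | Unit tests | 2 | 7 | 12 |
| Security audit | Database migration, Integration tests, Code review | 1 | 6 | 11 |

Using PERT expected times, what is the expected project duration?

32 days

te_Frontend dev = (4 + 4·9 + 14)/6 = 54/6 = 9
te_Database migration = (8 + 4·11 + 14)/6 = 66/6 = 11
te_Unit tests = (9 + 4·10 + 11)/6 = 60/6 = 10
te_Integration tests = (2 + 4·6 + 22)/6 = 48/6 = 8
te_Code review = (2 + 4·7 + 12)/6 = 42/6 = 7
te_Security audit = (1 + 4·6 + 11)/6 = 36/6 = 6

Forward pass:
ES_Frontend dev = 0; EF_Frontend dev = 9
ES_Database migration = 9; EF_Database migration = 9+11 = 20
ES_Unit tests = 9; EF_Unit tests = 9+10 = 19
ES_Integration tests = 9; EF_Integration tests = 9+8 = 17
ES_Code review = 19; EF_Code review = 19+7 = 26
ES_Security audit = max(EF_Database migration=20, EF_Integration tests=17, EF_Code review=26) = 26; EF_Security audit = 26+6 = 32
Expected project duration μ = 32 days. Critical path: Frontend dev → Unit tests → Code review → Security audit.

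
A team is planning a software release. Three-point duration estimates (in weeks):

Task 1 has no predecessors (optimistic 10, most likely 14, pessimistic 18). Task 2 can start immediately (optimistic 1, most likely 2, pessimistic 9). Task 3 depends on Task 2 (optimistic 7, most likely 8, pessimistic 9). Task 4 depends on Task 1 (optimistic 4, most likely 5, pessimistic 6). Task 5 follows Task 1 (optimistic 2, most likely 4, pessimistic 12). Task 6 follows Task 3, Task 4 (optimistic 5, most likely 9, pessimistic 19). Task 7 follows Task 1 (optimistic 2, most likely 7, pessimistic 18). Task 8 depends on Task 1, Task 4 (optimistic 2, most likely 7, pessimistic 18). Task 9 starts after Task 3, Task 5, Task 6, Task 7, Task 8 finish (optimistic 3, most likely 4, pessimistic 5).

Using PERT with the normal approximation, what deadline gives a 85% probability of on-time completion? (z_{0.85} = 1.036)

35.8 weeks

te_Task 1 = (10 + 4·14 + 18)/6 = 84/6 = 14; σ²_Task 1 = ((18−10)/6)² = 1.778
te_Task 2 = (1 + 4·2 + 9)/6 = 18/6 = 3; σ²_Task 2 = ((9−1)/6)² = 1.778
te_Task 3 = (7 + 4·8 + 9)/6 = 48/6 = 8; σ²_Task 3 = ((9−7)/6)² = 0.111
te_Task 4 = (4 + 4·5 + 6)/6 = 30/6 = 5; σ²_Task 4 = ((6−4)/6)² = 0.111
te_Task 5 = (2 + 4·4 + 12)/6 = 30/6 = 5; σ²_Task 5 = ((12−2)/6)² = 2.778
te_Task 6 = (5 + 4·9 + 19)/6 = 60/6 = 10; σ²_Task 6 = ((19−5)/6)² = 5.444
te_Task 7 = (2 + 4·7 + 18)/6 = 48/6 = 8; σ²_Task 7 = ((18−2)/6)² = 7.111
te_Task 8 = (2 + 4·7 + 18)/6 = 48/6 = 8; σ²_Task 8 = ((18−2)/6)² = 7.111
te_Task 9 = (3 + 4·4 + 5)/6 = 24/6 = 4; σ²_Task 9 = ((5−3)/6)² = 0.111

Forward pass:
ES_Task 1 = 0; EF_Task 1 = 14
ES_Task 2 = 0; EF_Task 2 = 3
ES_Task 3 = 3; EF_Task 3 = 3+8 = 11
ES_Task 4 = 14; EF_Task 4 = 14+5 = 19
ES_Task 5 = 14; EF_Task 5 = 14+5 = 19
ES_Task 6 = max(EF_Task 3=11, EF_Task 4=19) = 19; EF_Task 6 = 19+10 = 29
ES_Task 7 = 14; EF_Task 7 = 14+8 = 22
ES_Task 8 = max(EF_Task 1=14, EF_Task 4=19) = 19; EF_Task 8 = 19+8 = 27
ES_Task 9 = max(EF_Task 3=11, EF_Task 5=19, EF_Task 6=29, EF_Task 7=22, EF_Task 8=27) = 29; EF_Task 9 = 29+4 = 33
Expected project duration μ = 33 weeks. Critical path: Task 1 → Task 4 → Task 6 → Task 9.

Variance along critical path = 1.778 + 0.111 + 5.444 + 0.111 = 7.444; σ = 2.728 weeks.
D = μ + z·σ = 33 + 1.036·2.728 = 35.8 weeks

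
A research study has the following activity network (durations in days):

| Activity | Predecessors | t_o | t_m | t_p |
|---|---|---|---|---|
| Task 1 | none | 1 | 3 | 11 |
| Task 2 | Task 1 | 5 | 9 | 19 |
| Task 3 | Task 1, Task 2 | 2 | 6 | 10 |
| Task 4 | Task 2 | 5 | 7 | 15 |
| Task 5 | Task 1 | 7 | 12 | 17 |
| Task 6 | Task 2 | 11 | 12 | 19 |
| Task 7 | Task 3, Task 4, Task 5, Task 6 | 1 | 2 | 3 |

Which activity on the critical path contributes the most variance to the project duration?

Task 2

te_Task 1 = (1 + 4·3 + 11)/6 = 24/6 = 4; σ²_Task 1 = ((11−1)/6)² = 2.778
te_Task 2 = (5 + 4·9 + 19)/6 = 60/6 = 10; σ²_Task 2 = ((19−5)/6)² = 5.444
te_Task 3 = (2 + 4·6 + 10)/6 = 36/6 = 6; σ²_Task 3 = ((10−2)/6)² = 1.778
te_Task 4 = (5 + 4·7 + 15)/6 = 48/6 = 8; σ²_Task 4 = ((15−5)/6)² = 2.778
te_Task 5 = (7 + 4·12 + 17)/6 = 72/6 = 12; σ²_Task 5 = ((17−7)/6)² = 2.778
te_Task 6 = (11 + 4·12 + 19)/6 = 78/6 = 13; σ²_Task 6 = ((19−11)/6)² = 1.778
te_Task 7 = (1 + 4·2 + 3)/6 = 12/6 = 2; σ²_Task 7 = ((3−1)/6)² = 0.111

Forward pass:
ES_Task 1 = 0; EF_Task 1 = 4
ES_Task 2 = 4; EF_Task 2 = 4+10 = 14
ES_Task 3 = max(EF_Task 1=4, EF_Task 2=14) = 14; EF_Task 3 = 14+6 = 20
ES_Task 4 = 14; EF_Task 4 = 14+8 = 22
ES_Task 5 = 4; EF_Task 5 = 4+12 = 16
ES_Task 6 = 14; EF_Task 6 = 14+13 = 27
ES_Task 7 = max(EF_Task 3=20, EF_Task 4=22, EF_Task 5=16, EF_Task 6=27) = 27; EF_Task 7 = 27+2 = 29
Expected project duration μ = 29 days. Critical path: Task 1 → Task 2 → Task 6 → Task 7.

Variances on critical path: σ²_Task 1=2.778, σ²_Task 2=5.444, σ²_Task 6=1.778, σ²_Task 7=0.111.
Largest is σ²_Task 2 = 5.444.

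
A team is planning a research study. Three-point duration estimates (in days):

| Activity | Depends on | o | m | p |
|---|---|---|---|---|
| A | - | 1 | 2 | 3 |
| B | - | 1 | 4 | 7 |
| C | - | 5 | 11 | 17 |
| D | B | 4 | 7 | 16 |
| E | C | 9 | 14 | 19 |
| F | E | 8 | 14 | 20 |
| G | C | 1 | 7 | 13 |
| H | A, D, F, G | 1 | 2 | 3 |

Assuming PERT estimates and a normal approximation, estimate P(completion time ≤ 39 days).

0.272

te_A = (1 + 4·2 + 3)/6 = 12/6 = 2; σ²_A = ((3−1)/6)² = 0.111
te_B = (1 + 4·4 + 7)/6 = 24/6 = 4; σ²_B = ((7−1)/6)² = 1.000
te_C = (5 + 4·11 + 17)/6 = 66/6 = 11; σ²_C = ((17−5)/6)² = 4.000
te_D = (4 + 4·7 + 16)/6 = 48/6 = 8; σ²_D = ((16−4)/6)² = 4.000
te_E = (9 + 4·14 + 19)/6 = 84/6 = 14; σ²_E = ((19−9)/6)² = 2.778
te_F = (8 + 4·14 + 20)/6 = 84/6 = 14; σ²_F = ((20−8)/6)² = 4.000
te_G = (1 + 4·7 + 13)/6 = 42/6 = 7; σ²_G = ((13−1)/6)² = 4.000
te_H = (1 + 4·2 + 3)/6 = 12/6 = 2; σ²_H = ((3−1)/6)² = 0.111

Forward pass:
ES_A = 0; EF_A = 2
ES_B = 0; EF_B = 4
ES_C = 0; EF_C = 11
ES_D = 4; EF_D = 4+8 = 12
ES_E = 11; EF_E = 11+14 = 25
ES_F = 25; EF_F = 25+14 = 39
ES_G = 11; EF_G = 11+7 = 18
ES_H = max(EF_A=2, EF_D=12, EF_F=39, EF_G=18) = 39; EF_H = 39+2 = 41
Expected project duration μ = 41 days. Critical path: C → E → F → H.

Variance along critical path = 4.000 + 2.778 + 4.000 + 0.111 = 10.889; σ = √10.889 = 3.300 days.
Z = (39 − 41) / 3.300 = -0.606
P(T ≤ 39) = Φ(-0.606) ≈ 0.272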